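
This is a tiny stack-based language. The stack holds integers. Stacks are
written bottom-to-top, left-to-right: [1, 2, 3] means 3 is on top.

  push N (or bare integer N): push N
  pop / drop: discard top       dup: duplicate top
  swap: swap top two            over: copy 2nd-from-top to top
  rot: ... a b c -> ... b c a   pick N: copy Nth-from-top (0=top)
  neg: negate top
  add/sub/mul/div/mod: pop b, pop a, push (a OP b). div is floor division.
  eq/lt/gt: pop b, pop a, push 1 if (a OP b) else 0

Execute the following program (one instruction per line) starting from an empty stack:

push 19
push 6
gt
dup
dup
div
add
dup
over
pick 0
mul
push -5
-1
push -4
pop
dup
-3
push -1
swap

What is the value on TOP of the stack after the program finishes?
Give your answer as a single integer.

Answer: -3

Derivation:
After 'push 19': [19]
After 'push 6': [19, 6]
After 'gt': [1]
After 'dup': [1, 1]
After 'dup': [1, 1, 1]
After 'div': [1, 1]
After 'add': [2]
After 'dup': [2, 2]
After 'over': [2, 2, 2]
After 'pick 0': [2, 2, 2, 2]
After 'mul': [2, 2, 4]
After 'push -5': [2, 2, 4, -5]
After 'push -1': [2, 2, 4, -5, -1]
After 'push -4': [2, 2, 4, -5, -1, -4]
After 'pop': [2, 2, 4, -5, -1]
After 'dup': [2, 2, 4, -5, -1, -1]
After 'push -3': [2, 2, 4, -5, -1, -1, -3]
After 'push -1': [2, 2, 4, -5, -1, -1, -3, -1]
After 'swap': [2, 2, 4, -5, -1, -1, -1, -3]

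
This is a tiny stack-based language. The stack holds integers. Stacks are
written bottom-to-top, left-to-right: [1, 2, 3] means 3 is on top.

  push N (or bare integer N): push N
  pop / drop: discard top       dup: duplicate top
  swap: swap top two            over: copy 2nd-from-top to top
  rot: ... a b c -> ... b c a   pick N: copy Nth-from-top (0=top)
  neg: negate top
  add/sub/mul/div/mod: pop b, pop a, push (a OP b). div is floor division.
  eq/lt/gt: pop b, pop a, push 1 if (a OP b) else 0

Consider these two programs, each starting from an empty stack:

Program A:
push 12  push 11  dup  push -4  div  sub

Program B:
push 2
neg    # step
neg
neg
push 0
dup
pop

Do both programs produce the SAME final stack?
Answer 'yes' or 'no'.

Program A trace:
  After 'push 12': [12]
  After 'push 11': [12, 11]
  After 'dup': [12, 11, 11]
  After 'push -4': [12, 11, 11, -4]
  After 'div': [12, 11, -3]
  After 'sub': [12, 14]
Program A final stack: [12, 14]

Program B trace:
  After 'push 2': [2]
  After 'neg': [-2]
  After 'neg': [2]
  After 'neg': [-2]
  After 'push 0': [-2, 0]
  After 'dup': [-2, 0, 0]
  After 'pop': [-2, 0]
Program B final stack: [-2, 0]
Same: no

Answer: no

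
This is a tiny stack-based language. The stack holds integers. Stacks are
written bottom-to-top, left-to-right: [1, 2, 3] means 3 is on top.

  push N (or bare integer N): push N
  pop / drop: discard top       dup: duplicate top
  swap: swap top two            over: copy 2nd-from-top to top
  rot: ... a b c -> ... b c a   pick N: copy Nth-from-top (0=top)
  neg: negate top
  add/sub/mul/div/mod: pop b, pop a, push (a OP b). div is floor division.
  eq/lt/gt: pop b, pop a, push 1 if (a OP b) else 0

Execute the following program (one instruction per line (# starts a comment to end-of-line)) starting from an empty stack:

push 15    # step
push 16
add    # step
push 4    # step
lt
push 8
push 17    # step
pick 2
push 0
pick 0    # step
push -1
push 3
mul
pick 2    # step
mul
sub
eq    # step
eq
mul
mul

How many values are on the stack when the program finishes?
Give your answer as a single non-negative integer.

After 'push 15': stack = [15] (depth 1)
After 'push 16': stack = [15, 16] (depth 2)
After 'add': stack = [31] (depth 1)
After 'push 4': stack = [31, 4] (depth 2)
After 'lt': stack = [0] (depth 1)
After 'push 8': stack = [0, 8] (depth 2)
After 'push 17': stack = [0, 8, 17] (depth 3)
After 'pick 2': stack = [0, 8, 17, 0] (depth 4)
After 'push 0': stack = [0, 8, 17, 0, 0] (depth 5)
After 'pick 0': stack = [0, 8, 17, 0, 0, 0] (depth 6)
After 'push -1': stack = [0, 8, 17, 0, 0, 0, -1] (depth 7)
After 'push 3': stack = [0, 8, 17, 0, 0, 0, -1, 3] (depth 8)
After 'mul': stack = [0, 8, 17, 0, 0, 0, -3] (depth 7)
After 'pick 2': stack = [0, 8, 17, 0, 0, 0, -3, 0] (depth 8)
After 'mul': stack = [0, 8, 17, 0, 0, 0, 0] (depth 7)
After 'sub': stack = [0, 8, 17, 0, 0, 0] (depth 6)
After 'eq': stack = [0, 8, 17, 0, 1] (depth 5)
After 'eq': stack = [0, 8, 17, 0] (depth 4)
After 'mul': stack = [0, 8, 0] (depth 3)
After 'mul': stack = [0, 0] (depth 2)

Answer: 2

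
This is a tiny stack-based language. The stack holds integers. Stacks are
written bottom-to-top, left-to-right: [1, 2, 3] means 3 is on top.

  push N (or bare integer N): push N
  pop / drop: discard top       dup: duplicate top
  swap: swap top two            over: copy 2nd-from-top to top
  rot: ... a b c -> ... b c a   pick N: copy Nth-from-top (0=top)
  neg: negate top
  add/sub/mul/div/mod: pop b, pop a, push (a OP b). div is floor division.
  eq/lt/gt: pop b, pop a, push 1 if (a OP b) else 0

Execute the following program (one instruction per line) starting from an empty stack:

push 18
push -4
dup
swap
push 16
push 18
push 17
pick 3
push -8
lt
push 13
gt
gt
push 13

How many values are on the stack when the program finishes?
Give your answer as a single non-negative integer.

After 'push 18': stack = [18] (depth 1)
After 'push -4': stack = [18, -4] (depth 2)
After 'dup': stack = [18, -4, -4] (depth 3)
After 'swap': stack = [18, -4, -4] (depth 3)
After 'push 16': stack = [18, -4, -4, 16] (depth 4)
After 'push 18': stack = [18, -4, -4, 16, 18] (depth 5)
After 'push 17': stack = [18, -4, -4, 16, 18, 17] (depth 6)
After 'pick 3': stack = [18, -4, -4, 16, 18, 17, -4] (depth 7)
After 'push -8': stack = [18, -4, -4, 16, 18, 17, -4, -8] (depth 8)
After 'lt': stack = [18, -4, -4, 16, 18, 17, 0] (depth 7)
After 'push 13': stack = [18, -4, -4, 16, 18, 17, 0, 13] (depth 8)
After 'gt': stack = [18, -4, -4, 16, 18, 17, 0] (depth 7)
After 'gt': stack = [18, -4, -4, 16, 18, 1] (depth 6)
After 'push 13': stack = [18, -4, -4, 16, 18, 1, 13] (depth 7)

Answer: 7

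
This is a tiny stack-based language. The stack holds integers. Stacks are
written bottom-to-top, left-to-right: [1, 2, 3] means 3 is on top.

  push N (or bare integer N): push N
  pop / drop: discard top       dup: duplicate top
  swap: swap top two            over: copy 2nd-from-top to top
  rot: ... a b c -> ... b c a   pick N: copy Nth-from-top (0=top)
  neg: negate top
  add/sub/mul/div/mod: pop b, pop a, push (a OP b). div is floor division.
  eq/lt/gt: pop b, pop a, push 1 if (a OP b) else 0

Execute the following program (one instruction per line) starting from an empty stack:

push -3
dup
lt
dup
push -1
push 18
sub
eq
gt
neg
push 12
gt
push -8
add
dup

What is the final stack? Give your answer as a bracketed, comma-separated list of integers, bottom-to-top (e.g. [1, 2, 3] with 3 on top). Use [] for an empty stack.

Answer: [-8, -8]

Derivation:
After 'push -3': [-3]
After 'dup': [-3, -3]
After 'lt': [0]
After 'dup': [0, 0]
After 'push -1': [0, 0, -1]
After 'push 18': [0, 0, -1, 18]
After 'sub': [0, 0, -19]
After 'eq': [0, 0]
After 'gt': [0]
After 'neg': [0]
After 'push 12': [0, 12]
After 'gt': [0]
After 'push -8': [0, -8]
After 'add': [-8]
After 'dup': [-8, -8]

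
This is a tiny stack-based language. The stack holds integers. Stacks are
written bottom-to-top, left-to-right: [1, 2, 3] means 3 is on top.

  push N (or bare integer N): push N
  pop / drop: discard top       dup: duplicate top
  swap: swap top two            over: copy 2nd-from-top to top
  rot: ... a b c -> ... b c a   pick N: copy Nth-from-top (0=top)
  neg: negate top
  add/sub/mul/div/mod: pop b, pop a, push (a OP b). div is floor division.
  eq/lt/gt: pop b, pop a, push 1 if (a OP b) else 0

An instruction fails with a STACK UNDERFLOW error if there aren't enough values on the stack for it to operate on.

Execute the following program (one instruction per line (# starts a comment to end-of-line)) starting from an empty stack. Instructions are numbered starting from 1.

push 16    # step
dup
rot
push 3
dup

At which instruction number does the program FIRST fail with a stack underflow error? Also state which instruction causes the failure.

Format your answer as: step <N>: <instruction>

Answer: step 3: rot

Derivation:
Step 1 ('push 16'): stack = [16], depth = 1
Step 2 ('dup'): stack = [16, 16], depth = 2
Step 3 ('rot'): needs 3 value(s) but depth is 2 — STACK UNDERFLOW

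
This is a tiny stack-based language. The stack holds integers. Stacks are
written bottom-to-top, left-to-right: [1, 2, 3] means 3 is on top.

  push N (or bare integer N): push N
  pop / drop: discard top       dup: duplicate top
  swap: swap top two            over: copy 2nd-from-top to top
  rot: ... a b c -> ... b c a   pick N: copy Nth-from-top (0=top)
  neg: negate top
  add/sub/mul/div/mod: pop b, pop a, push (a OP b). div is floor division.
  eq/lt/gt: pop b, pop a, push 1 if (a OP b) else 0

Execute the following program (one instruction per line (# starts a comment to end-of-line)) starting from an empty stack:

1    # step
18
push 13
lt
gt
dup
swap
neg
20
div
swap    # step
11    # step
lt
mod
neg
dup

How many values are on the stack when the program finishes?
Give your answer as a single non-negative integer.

After 'push 1': stack = [1] (depth 1)
After 'push 18': stack = [1, 18] (depth 2)
After 'push 13': stack = [1, 18, 13] (depth 3)
After 'lt': stack = [1, 0] (depth 2)
After 'gt': stack = [1] (depth 1)
After 'dup': stack = [1, 1] (depth 2)
After 'swap': stack = [1, 1] (depth 2)
After 'neg': stack = [1, -1] (depth 2)
After 'push 20': stack = [1, -1, 20] (depth 3)
After 'div': stack = [1, -1] (depth 2)
After 'swap': stack = [-1, 1] (depth 2)
After 'push 11': stack = [-1, 1, 11] (depth 3)
After 'lt': stack = [-1, 1] (depth 2)
After 'mod': stack = [0] (depth 1)
After 'neg': stack = [0] (depth 1)
After 'dup': stack = [0, 0] (depth 2)

Answer: 2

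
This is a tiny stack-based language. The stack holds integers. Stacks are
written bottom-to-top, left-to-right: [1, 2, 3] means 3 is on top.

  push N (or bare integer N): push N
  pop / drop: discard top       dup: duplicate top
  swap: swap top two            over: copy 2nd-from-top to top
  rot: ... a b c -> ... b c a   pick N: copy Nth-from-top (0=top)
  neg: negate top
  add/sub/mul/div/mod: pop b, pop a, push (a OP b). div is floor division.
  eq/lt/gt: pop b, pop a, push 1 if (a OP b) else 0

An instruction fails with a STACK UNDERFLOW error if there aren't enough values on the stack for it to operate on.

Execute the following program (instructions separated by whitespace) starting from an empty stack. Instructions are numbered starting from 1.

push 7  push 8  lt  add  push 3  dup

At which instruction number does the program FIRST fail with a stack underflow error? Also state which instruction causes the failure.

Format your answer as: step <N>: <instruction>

Step 1 ('push 7'): stack = [7], depth = 1
Step 2 ('push 8'): stack = [7, 8], depth = 2
Step 3 ('lt'): stack = [1], depth = 1
Step 4 ('add'): needs 2 value(s) but depth is 1 — STACK UNDERFLOW

Answer: step 4: add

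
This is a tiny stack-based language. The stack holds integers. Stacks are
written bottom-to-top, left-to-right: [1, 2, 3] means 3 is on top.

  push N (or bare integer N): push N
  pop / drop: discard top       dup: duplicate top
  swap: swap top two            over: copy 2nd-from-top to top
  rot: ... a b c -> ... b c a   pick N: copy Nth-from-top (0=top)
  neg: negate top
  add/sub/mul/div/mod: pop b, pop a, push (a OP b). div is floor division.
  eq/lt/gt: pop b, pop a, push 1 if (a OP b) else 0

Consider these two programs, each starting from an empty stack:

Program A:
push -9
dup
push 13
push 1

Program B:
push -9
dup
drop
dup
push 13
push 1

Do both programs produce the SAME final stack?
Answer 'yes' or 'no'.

Answer: yes

Derivation:
Program A trace:
  After 'push -9': [-9]
  After 'dup': [-9, -9]
  After 'push 13': [-9, -9, 13]
  After 'push 1': [-9, -9, 13, 1]
Program A final stack: [-9, -9, 13, 1]

Program B trace:
  After 'push -9': [-9]
  After 'dup': [-9, -9]
  After 'drop': [-9]
  After 'dup': [-9, -9]
  After 'push 13': [-9, -9, 13]
  After 'push 1': [-9, -9, 13, 1]
Program B final stack: [-9, -9, 13, 1]
Same: yes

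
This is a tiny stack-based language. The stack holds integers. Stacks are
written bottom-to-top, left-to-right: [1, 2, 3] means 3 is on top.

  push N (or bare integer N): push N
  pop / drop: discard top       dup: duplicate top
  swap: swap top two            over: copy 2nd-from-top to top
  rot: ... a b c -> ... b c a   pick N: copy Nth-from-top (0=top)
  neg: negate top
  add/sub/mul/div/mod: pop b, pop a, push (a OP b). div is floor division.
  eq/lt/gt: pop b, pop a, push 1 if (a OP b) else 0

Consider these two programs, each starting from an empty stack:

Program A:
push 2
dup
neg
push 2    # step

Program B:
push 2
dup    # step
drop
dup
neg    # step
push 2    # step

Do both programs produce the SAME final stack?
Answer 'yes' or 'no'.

Answer: yes

Derivation:
Program A trace:
  After 'push 2': [2]
  After 'dup': [2, 2]
  After 'neg': [2, -2]
  After 'push 2': [2, -2, 2]
Program A final stack: [2, -2, 2]

Program B trace:
  After 'push 2': [2]
  After 'dup': [2, 2]
  After 'drop': [2]
  After 'dup': [2, 2]
  After 'neg': [2, -2]
  After 'push 2': [2, -2, 2]
Program B final stack: [2, -2, 2]
Same: yes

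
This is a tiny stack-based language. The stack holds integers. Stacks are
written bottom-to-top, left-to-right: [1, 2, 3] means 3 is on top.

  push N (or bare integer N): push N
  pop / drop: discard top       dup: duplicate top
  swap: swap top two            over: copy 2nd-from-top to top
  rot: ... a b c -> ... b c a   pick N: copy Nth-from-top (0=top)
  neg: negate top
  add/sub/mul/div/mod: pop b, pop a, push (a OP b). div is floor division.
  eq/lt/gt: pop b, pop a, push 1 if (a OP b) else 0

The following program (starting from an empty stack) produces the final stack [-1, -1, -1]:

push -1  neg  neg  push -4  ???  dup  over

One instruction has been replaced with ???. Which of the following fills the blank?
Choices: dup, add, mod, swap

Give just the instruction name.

Answer: mod

Derivation:
Stack before ???: [-1, -4]
Stack after ???:  [-1]
Checking each choice:
  dup: produces [-1, -4, -4, -4, -4]
  add: produces [-5, -5, -5]
  mod: MATCH
  swap: produces [-4, -1, -1, -1]


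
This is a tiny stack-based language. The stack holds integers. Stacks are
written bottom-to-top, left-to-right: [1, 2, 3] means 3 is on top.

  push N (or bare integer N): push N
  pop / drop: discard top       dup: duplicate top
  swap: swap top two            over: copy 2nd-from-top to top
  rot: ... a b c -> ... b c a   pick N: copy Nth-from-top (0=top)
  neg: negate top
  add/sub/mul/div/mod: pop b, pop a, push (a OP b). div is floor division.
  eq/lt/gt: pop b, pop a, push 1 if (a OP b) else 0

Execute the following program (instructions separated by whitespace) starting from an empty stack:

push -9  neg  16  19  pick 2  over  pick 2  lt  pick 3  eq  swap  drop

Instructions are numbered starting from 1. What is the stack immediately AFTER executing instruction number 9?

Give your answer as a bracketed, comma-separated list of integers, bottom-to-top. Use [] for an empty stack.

Step 1 ('push -9'): [-9]
Step 2 ('neg'): [9]
Step 3 ('16'): [9, 16]
Step 4 ('19'): [9, 16, 19]
Step 5 ('pick 2'): [9, 16, 19, 9]
Step 6 ('over'): [9, 16, 19, 9, 19]
Step 7 ('pick 2'): [9, 16, 19, 9, 19, 19]
Step 8 ('lt'): [9, 16, 19, 9, 0]
Step 9 ('pick 3'): [9, 16, 19, 9, 0, 16]

Answer: [9, 16, 19, 9, 0, 16]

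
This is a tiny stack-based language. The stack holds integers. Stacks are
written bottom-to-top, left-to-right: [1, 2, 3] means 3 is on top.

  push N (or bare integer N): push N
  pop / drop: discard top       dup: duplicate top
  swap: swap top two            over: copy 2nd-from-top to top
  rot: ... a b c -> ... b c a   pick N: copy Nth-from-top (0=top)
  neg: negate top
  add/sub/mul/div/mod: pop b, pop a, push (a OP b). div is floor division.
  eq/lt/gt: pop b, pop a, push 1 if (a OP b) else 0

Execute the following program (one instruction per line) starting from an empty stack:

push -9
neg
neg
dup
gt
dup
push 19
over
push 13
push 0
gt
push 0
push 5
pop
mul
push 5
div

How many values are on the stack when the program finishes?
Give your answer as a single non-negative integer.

Answer: 5

Derivation:
After 'push -9': stack = [-9] (depth 1)
After 'neg': stack = [9] (depth 1)
After 'neg': stack = [-9] (depth 1)
After 'dup': stack = [-9, -9] (depth 2)
After 'gt': stack = [0] (depth 1)
After 'dup': stack = [0, 0] (depth 2)
After 'push 19': stack = [0, 0, 19] (depth 3)
After 'over': stack = [0, 0, 19, 0] (depth 4)
After 'push 13': stack = [0, 0, 19, 0, 13] (depth 5)
After 'push 0': stack = [0, 0, 19, 0, 13, 0] (depth 6)
After 'gt': stack = [0, 0, 19, 0, 1] (depth 5)
After 'push 0': stack = [0, 0, 19, 0, 1, 0] (depth 6)
After 'push 5': stack = [0, 0, 19, 0, 1, 0, 5] (depth 7)
After 'pop': stack = [0, 0, 19, 0, 1, 0] (depth 6)
After 'mul': stack = [0, 0, 19, 0, 0] (depth 5)
After 'push 5': stack = [0, 0, 19, 0, 0, 5] (depth 6)
After 'div': stack = [0, 0, 19, 0, 0] (depth 5)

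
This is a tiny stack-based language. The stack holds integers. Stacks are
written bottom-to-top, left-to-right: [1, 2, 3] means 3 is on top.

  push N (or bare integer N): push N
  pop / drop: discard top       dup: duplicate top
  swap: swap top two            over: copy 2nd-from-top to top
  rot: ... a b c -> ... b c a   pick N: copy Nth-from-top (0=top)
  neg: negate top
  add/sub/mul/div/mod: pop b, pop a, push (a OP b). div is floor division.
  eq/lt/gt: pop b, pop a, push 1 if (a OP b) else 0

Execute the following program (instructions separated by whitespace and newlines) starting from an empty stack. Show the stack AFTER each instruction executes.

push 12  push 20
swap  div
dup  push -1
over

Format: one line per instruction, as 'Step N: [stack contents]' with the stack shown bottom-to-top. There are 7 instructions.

Step 1: [12]
Step 2: [12, 20]
Step 3: [20, 12]
Step 4: [1]
Step 5: [1, 1]
Step 6: [1, 1, -1]
Step 7: [1, 1, -1, 1]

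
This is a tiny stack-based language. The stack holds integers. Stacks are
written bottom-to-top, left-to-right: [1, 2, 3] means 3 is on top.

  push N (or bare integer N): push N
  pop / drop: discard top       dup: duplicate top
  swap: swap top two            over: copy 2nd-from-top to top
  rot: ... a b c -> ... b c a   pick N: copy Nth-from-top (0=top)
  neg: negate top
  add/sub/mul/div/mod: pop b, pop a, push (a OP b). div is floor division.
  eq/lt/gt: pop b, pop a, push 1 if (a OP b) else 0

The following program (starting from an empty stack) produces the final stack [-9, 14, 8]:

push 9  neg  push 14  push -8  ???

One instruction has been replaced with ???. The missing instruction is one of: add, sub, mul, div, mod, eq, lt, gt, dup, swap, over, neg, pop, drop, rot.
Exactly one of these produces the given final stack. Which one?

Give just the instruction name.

Stack before ???: [-9, 14, -8]
Stack after ???:  [-9, 14, 8]
The instruction that transforms [-9, 14, -8] -> [-9, 14, 8] is: neg

Answer: neg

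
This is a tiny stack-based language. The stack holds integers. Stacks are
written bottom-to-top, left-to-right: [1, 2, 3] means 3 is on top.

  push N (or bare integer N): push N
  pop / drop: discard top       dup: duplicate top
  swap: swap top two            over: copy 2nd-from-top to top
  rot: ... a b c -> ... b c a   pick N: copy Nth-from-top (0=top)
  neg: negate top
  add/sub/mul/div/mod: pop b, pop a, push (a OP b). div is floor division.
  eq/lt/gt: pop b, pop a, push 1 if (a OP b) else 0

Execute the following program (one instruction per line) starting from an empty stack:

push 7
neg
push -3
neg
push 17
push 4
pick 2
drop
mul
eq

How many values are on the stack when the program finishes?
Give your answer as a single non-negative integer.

Answer: 2

Derivation:
After 'push 7': stack = [7] (depth 1)
After 'neg': stack = [-7] (depth 1)
After 'push -3': stack = [-7, -3] (depth 2)
After 'neg': stack = [-7, 3] (depth 2)
After 'push 17': stack = [-7, 3, 17] (depth 3)
After 'push 4': stack = [-7, 3, 17, 4] (depth 4)
After 'pick 2': stack = [-7, 3, 17, 4, 3] (depth 5)
After 'drop': stack = [-7, 3, 17, 4] (depth 4)
After 'mul': stack = [-7, 3, 68] (depth 3)
After 'eq': stack = [-7, 0] (depth 2)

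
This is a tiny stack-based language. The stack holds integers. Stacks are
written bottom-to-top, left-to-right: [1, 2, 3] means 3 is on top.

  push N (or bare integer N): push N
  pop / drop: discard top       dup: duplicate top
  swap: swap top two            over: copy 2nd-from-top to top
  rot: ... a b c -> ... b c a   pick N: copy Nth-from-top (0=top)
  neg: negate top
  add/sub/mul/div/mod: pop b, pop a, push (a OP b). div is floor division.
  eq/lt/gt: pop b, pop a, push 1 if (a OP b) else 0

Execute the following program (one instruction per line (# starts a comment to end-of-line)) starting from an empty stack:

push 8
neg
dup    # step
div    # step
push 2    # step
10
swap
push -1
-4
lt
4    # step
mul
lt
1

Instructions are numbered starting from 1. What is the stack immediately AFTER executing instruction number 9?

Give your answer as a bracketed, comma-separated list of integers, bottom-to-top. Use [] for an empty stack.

Answer: [1, 10, 2, -1, -4]

Derivation:
Step 1 ('push 8'): [8]
Step 2 ('neg'): [-8]
Step 3 ('dup'): [-8, -8]
Step 4 ('div'): [1]
Step 5 ('push 2'): [1, 2]
Step 6 ('10'): [1, 2, 10]
Step 7 ('swap'): [1, 10, 2]
Step 8 ('push -1'): [1, 10, 2, -1]
Step 9 ('-4'): [1, 10, 2, -1, -4]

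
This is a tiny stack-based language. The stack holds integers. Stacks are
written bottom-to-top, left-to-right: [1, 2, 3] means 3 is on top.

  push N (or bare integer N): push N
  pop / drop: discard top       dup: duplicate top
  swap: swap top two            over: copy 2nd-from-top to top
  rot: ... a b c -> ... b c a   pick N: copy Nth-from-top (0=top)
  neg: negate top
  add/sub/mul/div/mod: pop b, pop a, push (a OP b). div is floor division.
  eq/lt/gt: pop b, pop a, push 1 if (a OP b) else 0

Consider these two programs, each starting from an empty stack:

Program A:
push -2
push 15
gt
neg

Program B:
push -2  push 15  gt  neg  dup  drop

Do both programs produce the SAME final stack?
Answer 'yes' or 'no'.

Answer: yes

Derivation:
Program A trace:
  After 'push -2': [-2]
  After 'push 15': [-2, 15]
  After 'gt': [0]
  After 'neg': [0]
Program A final stack: [0]

Program B trace:
  After 'push -2': [-2]
  After 'push 15': [-2, 15]
  After 'gt': [0]
  After 'neg': [0]
  After 'dup': [0, 0]
  After 'drop': [0]
Program B final stack: [0]
Same: yes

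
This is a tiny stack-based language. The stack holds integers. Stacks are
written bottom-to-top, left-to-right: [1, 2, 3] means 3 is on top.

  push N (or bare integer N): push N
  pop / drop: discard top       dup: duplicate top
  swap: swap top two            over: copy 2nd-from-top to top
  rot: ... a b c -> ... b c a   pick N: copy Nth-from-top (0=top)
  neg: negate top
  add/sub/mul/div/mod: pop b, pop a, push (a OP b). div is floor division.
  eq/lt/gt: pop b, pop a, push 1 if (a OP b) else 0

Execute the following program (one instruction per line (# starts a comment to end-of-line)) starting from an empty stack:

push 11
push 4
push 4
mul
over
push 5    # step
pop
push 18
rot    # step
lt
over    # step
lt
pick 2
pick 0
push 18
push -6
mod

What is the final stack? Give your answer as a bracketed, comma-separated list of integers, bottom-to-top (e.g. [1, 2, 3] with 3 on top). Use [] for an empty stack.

Answer: [11, 11, 1, 11, 11, 0]

Derivation:
After 'push 11': [11]
After 'push 4': [11, 4]
After 'push 4': [11, 4, 4]
After 'mul': [11, 16]
After 'over': [11, 16, 11]
After 'push 5': [11, 16, 11, 5]
After 'pop': [11, 16, 11]
After 'push 18': [11, 16, 11, 18]
After 'rot': [11, 11, 18, 16]
After 'lt': [11, 11, 0]
After 'over': [11, 11, 0, 11]
After 'lt': [11, 11, 1]
After 'pick 2': [11, 11, 1, 11]
After 'pick 0': [11, 11, 1, 11, 11]
After 'push 18': [11, 11, 1, 11, 11, 18]
After 'push -6': [11, 11, 1, 11, 11, 18, -6]
After 'mod': [11, 11, 1, 11, 11, 0]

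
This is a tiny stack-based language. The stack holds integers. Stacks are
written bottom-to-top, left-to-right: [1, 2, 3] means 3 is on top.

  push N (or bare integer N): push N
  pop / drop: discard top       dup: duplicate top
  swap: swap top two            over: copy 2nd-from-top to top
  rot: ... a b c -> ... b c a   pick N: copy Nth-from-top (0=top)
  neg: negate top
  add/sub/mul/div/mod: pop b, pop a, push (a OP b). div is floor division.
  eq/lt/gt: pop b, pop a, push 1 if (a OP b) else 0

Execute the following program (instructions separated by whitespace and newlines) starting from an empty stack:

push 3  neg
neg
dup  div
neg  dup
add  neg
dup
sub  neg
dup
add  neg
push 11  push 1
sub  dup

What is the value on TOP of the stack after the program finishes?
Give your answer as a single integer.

Answer: 10

Derivation:
After 'push 3': [3]
After 'neg': [-3]
After 'neg': [3]
After 'dup': [3, 3]
After 'div': [1]
After 'neg': [-1]
After 'dup': [-1, -1]
After 'add': [-2]
After 'neg': [2]
After 'dup': [2, 2]
After 'sub': [0]
After 'neg': [0]
After 'dup': [0, 0]
After 'add': [0]
After 'neg': [0]
After 'push 11': [0, 11]
After 'push 1': [0, 11, 1]
After 'sub': [0, 10]
After 'dup': [0, 10, 10]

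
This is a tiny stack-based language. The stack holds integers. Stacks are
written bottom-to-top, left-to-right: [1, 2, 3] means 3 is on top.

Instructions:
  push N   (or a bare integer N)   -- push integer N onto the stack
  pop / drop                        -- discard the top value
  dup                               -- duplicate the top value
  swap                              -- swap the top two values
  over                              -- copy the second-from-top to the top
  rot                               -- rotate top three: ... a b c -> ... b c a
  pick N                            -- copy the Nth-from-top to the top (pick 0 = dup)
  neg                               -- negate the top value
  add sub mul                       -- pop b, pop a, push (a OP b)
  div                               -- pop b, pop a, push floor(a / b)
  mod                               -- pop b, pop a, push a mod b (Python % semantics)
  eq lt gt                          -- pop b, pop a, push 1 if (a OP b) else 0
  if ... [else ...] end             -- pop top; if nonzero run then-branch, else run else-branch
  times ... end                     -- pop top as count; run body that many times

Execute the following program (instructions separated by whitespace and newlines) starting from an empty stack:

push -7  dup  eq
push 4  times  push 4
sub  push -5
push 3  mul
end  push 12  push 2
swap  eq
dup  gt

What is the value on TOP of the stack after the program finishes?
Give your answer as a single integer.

Answer: 0

Derivation:
After 'push -7': [-7]
After 'dup': [-7, -7]
After 'eq': [1]
After 'push 4': [1, 4]
After 'times': [1]
After 'push 4': [1, 4]
After 'sub': [-3]
After 'push -5': [-3, -5]
After 'push 3': [-3, -5, 3]
After 'mul': [-3, -15]
  ...
After 'sub': [-3, -19, -19, -19]
After 'push -5': [-3, -19, -19, -19, -5]
After 'push 3': [-3, -19, -19, -19, -5, 3]
After 'mul': [-3, -19, -19, -19, -15]
After 'push 12': [-3, -19, -19, -19, -15, 12]
After 'push 2': [-3, -19, -19, -19, -15, 12, 2]
After 'swap': [-3, -19, -19, -19, -15, 2, 12]
After 'eq': [-3, -19, -19, -19, -15, 0]
After 'dup': [-3, -19, -19, -19, -15, 0, 0]
After 'gt': [-3, -19, -19, -19, -15, 0]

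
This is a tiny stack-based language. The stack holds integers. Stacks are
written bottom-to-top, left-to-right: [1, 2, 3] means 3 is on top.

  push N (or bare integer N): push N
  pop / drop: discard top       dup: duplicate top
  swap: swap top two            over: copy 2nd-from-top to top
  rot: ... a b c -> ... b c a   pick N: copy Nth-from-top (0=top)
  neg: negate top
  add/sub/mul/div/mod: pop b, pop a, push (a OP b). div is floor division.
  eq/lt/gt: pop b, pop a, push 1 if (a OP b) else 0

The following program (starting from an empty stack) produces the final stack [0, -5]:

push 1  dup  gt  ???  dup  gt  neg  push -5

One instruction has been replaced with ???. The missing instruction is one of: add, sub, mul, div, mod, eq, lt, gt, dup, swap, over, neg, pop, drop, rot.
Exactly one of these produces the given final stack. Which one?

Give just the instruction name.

Answer: neg

Derivation:
Stack before ???: [0]
Stack after ???:  [0]
The instruction that transforms [0] -> [0] is: neg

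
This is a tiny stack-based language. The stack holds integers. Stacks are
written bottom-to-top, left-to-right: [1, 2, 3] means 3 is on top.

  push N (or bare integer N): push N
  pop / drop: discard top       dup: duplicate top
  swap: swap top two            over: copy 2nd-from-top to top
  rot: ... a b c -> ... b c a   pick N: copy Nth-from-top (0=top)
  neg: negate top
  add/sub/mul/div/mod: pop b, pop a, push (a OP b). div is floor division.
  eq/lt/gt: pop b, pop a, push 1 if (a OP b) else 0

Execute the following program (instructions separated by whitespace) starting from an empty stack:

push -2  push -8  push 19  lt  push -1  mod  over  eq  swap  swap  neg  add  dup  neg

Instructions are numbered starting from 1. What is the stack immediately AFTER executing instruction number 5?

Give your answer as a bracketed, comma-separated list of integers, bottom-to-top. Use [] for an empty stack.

Answer: [-2, 1, -1]

Derivation:
Step 1 ('push -2'): [-2]
Step 2 ('push -8'): [-2, -8]
Step 3 ('push 19'): [-2, -8, 19]
Step 4 ('lt'): [-2, 1]
Step 5 ('push -1'): [-2, 1, -1]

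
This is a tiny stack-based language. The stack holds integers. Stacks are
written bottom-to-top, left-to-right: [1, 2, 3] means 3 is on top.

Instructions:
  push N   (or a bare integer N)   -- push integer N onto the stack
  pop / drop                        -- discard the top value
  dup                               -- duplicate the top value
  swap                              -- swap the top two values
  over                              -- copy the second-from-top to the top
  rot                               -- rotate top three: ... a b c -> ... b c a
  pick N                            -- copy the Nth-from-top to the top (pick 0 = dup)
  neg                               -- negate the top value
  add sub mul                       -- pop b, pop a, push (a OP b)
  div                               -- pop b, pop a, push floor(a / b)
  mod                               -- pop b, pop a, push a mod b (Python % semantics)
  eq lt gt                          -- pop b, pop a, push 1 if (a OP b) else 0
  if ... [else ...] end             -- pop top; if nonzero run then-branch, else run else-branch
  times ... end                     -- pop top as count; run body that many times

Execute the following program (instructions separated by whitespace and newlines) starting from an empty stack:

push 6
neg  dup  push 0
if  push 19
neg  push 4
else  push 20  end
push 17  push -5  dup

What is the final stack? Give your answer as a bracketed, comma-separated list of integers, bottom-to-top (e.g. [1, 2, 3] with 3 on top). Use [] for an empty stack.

Answer: [-6, -6, 20, 17, -5, -5]

Derivation:
After 'push 6': [6]
After 'neg': [-6]
After 'dup': [-6, -6]
After 'push 0': [-6, -6, 0]
After 'if': [-6, -6]
After 'push 20': [-6, -6, 20]
After 'push 17': [-6, -6, 20, 17]
After 'push -5': [-6, -6, 20, 17, -5]
After 'dup': [-6, -6, 20, 17, -5, -5]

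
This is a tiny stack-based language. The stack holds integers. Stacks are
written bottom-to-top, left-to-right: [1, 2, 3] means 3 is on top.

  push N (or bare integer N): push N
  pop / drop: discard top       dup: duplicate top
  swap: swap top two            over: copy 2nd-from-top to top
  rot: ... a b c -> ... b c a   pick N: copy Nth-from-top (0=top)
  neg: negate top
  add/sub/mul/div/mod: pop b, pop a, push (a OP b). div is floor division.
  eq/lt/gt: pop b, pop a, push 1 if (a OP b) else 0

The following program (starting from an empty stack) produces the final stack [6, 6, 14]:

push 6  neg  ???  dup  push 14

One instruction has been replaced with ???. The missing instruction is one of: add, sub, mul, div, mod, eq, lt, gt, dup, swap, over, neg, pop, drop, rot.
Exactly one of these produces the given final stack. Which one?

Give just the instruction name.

Answer: neg

Derivation:
Stack before ???: [-6]
Stack after ???:  [6]
The instruction that transforms [-6] -> [6] is: neg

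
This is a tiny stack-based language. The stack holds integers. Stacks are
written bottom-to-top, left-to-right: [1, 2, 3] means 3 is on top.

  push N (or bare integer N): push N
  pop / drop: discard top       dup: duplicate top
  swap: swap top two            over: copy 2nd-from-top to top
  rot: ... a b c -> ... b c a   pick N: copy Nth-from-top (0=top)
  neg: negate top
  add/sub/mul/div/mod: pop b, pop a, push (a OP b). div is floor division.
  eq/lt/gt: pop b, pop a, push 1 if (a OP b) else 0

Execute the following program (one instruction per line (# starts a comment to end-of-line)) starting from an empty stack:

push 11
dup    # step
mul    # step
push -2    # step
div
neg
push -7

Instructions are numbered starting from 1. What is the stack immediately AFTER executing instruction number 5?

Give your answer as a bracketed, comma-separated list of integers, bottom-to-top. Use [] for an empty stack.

Step 1 ('push 11'): [11]
Step 2 ('dup'): [11, 11]
Step 3 ('mul'): [121]
Step 4 ('push -2'): [121, -2]
Step 5 ('div'): [-61]

Answer: [-61]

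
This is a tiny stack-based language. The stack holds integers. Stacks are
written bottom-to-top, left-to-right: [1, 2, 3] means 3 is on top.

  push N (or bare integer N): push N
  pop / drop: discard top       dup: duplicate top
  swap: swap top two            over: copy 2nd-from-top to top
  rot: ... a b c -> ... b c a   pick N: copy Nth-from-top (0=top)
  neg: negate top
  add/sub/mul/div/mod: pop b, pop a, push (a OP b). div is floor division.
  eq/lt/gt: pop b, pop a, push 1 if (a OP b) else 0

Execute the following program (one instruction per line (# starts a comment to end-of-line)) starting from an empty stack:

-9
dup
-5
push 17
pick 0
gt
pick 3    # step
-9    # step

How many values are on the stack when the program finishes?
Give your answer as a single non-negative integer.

Answer: 6

Derivation:
After 'push -9': stack = [-9] (depth 1)
After 'dup': stack = [-9, -9] (depth 2)
After 'push -5': stack = [-9, -9, -5] (depth 3)
After 'push 17': stack = [-9, -9, -5, 17] (depth 4)
After 'pick 0': stack = [-9, -9, -5, 17, 17] (depth 5)
After 'gt': stack = [-9, -9, -5, 0] (depth 4)
After 'pick 3': stack = [-9, -9, -5, 0, -9] (depth 5)
After 'push -9': stack = [-9, -9, -5, 0, -9, -9] (depth 6)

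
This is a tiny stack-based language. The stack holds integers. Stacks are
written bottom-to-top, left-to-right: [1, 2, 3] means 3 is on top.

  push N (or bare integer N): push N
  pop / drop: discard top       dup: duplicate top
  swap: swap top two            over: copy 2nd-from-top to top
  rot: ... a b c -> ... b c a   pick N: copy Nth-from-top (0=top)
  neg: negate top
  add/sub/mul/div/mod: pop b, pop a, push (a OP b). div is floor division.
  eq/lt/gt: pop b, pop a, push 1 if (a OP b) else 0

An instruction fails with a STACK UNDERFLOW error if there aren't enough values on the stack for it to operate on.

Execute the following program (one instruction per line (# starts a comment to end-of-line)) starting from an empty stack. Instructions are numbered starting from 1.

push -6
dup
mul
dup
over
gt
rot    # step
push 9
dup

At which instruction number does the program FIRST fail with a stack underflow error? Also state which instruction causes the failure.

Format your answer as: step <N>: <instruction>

Step 1 ('push -6'): stack = [-6], depth = 1
Step 2 ('dup'): stack = [-6, -6], depth = 2
Step 3 ('mul'): stack = [36], depth = 1
Step 4 ('dup'): stack = [36, 36], depth = 2
Step 5 ('over'): stack = [36, 36, 36], depth = 3
Step 6 ('gt'): stack = [36, 0], depth = 2
Step 7 ('rot'): needs 3 value(s) but depth is 2 — STACK UNDERFLOW

Answer: step 7: rot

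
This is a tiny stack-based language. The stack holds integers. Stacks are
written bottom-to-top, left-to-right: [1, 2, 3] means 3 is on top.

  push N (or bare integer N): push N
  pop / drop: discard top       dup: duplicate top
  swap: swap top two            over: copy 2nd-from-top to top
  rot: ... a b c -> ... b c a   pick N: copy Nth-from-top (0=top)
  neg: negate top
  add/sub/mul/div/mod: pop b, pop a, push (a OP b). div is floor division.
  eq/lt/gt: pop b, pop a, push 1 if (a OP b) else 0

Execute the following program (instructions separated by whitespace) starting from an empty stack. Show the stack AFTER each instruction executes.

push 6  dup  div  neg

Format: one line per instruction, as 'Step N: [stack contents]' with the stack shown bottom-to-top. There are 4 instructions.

Step 1: [6]
Step 2: [6, 6]
Step 3: [1]
Step 4: [-1]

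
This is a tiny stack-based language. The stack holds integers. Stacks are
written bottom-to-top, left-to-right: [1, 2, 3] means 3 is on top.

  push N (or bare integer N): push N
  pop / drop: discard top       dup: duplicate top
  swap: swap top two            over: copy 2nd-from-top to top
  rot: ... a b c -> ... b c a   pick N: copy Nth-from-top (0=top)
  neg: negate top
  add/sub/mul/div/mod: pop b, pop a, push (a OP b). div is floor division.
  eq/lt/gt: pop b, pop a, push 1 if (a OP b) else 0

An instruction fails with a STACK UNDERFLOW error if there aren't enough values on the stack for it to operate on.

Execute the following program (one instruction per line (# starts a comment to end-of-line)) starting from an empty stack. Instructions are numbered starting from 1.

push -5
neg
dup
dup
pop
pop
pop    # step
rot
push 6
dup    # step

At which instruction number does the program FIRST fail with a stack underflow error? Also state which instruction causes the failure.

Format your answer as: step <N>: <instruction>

Step 1 ('push -5'): stack = [-5], depth = 1
Step 2 ('neg'): stack = [5], depth = 1
Step 3 ('dup'): stack = [5, 5], depth = 2
Step 4 ('dup'): stack = [5, 5, 5], depth = 3
Step 5 ('pop'): stack = [5, 5], depth = 2
Step 6 ('pop'): stack = [5], depth = 1
Step 7 ('pop'): stack = [], depth = 0
Step 8 ('rot'): needs 3 value(s) but depth is 0 — STACK UNDERFLOW

Answer: step 8: rot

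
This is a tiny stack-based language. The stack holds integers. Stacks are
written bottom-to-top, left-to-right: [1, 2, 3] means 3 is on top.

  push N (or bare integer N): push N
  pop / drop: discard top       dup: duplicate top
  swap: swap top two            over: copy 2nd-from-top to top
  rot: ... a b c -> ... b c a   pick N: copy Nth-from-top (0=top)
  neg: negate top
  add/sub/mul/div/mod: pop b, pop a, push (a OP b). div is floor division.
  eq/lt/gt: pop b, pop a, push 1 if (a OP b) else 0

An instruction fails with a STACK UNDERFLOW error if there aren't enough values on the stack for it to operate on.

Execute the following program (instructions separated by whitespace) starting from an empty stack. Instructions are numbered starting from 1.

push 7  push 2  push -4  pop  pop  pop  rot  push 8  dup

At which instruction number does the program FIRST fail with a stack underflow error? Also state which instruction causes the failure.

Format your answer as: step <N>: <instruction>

Answer: step 7: rot

Derivation:
Step 1 ('push 7'): stack = [7], depth = 1
Step 2 ('push 2'): stack = [7, 2], depth = 2
Step 3 ('push -4'): stack = [7, 2, -4], depth = 3
Step 4 ('pop'): stack = [7, 2], depth = 2
Step 5 ('pop'): stack = [7], depth = 1
Step 6 ('pop'): stack = [], depth = 0
Step 7 ('rot'): needs 3 value(s) but depth is 0 — STACK UNDERFLOW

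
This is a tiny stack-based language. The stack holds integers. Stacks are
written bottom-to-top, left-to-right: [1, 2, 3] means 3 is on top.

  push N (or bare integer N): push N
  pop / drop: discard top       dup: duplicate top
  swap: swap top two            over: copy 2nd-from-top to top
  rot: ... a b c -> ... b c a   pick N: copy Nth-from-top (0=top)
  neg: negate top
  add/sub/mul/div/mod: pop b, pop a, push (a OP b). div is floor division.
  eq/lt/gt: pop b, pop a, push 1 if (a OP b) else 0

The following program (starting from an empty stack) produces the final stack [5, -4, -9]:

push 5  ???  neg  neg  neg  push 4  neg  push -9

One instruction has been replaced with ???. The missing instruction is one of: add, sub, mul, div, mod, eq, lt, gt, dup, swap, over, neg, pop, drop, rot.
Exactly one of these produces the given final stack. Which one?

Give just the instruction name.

Stack before ???: [5]
Stack after ???:  [-5]
The instruction that transforms [5] -> [-5] is: neg

Answer: neg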